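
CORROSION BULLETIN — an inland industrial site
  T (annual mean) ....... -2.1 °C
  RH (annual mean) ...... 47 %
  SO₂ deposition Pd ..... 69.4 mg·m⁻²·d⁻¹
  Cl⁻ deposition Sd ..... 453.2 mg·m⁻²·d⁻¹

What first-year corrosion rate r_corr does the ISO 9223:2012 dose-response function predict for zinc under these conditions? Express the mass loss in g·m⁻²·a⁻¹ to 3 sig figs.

zinc: temperature factor f = +0.038·(-12.1) = -0.4598
  Pd branch = 0.0129·Pd^0.44·e^(0.046·RH+f) = 0.4571 μm/a
  Cl⁻ term: 0.0175·453.2^0.57·exp(0.008·47+0.085·-2.1) = 0.6965
  r_corr = 0.4571 + 0.6965 = 1.154 μm/a
Convert to mass loss: 1.154 μm/a × 7.14 g/cm³ = 8.237 g·m⁻²·a⁻¹

r_corr = 8.24 g·m⁻²·a⁻¹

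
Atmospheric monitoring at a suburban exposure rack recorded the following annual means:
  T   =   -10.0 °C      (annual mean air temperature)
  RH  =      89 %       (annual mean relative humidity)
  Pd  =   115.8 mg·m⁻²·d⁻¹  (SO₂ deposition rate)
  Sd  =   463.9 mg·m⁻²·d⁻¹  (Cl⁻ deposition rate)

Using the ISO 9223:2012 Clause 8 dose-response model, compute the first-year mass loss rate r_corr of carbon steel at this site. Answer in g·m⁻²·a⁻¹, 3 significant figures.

carbon steel: f(T) = +0.150·(T−10) [T≤10 °C] = -3.0000
  SO₂ term: 1.77·115.8^0.52·exp(0.02·89-3.0000) = 6.184
  Sd branch = 0.102·Sd^0.62·e^(0.033·RH+0.04·T) = 58.02 μm/a
  r_corr = 6.184 + 58.02 = 64.21 μm/a
Convert to mass loss: 64.21 μm/a × 7.85 g/cm³ = 504 g·m⁻²·a⁻¹

r_corr = 504 g·m⁻²·a⁻¹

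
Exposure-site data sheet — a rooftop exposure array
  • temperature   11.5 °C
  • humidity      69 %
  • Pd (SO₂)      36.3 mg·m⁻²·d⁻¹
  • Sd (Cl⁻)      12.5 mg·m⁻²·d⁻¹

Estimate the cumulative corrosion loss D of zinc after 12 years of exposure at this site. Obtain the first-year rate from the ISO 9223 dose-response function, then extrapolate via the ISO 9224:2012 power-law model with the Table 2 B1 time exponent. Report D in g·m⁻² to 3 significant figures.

D(12) = 90.8 g·m⁻²

zinc: temperature factor f = -0.071·(1.5) = -0.1065
  sulphur-dioxide contribution → 1.346 μm/a
  chloride contribution → 0.3408 μm/a
  total first-year rate 1.687 μm/a
Power-law: D(12) = r_corr · 12^0.813
  D(12) = 1.687 × 12^0.813 = 1.687 × 7.54 = 12.72 μm
  Mass loss = 12.72 μm × 7.14 g/cm³ = 90.83 g·m⁻²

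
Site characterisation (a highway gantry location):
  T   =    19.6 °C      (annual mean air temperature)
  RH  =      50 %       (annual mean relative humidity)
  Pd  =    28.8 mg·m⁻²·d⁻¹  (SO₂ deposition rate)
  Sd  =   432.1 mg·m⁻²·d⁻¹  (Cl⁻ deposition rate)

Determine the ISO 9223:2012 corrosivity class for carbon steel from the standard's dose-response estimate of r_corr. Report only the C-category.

C4

carbon steel: f(T) = -0.054·(T−10) [T>10 °C] = -0.5184
  SO₂ term: 1.77·28.8^0.52·exp(0.02·50-0.5184) = 16.44
  Cl⁻ term: 0.102·432.1^0.62·exp(0.033·50+0.04·19.6) = 50.09
  r_corr = 16.44 + 50.09 = 66.53 μm/a
Category bounds: 50…80 μm/a bracket r_corr ⇒ C4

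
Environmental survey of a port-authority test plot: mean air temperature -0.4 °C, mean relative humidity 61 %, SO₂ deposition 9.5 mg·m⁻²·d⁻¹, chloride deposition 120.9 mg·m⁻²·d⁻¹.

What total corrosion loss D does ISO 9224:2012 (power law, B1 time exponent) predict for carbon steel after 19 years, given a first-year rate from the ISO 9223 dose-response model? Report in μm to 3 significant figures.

D(19) = 87.5 μm

carbon steel: temperature factor f = +0.150·(-10.4) = -1.5600
  Pd branch = 1.77·Pd^0.52·e^(0.02·RH+f) = 4.062 μm/a
  Cl⁻ term: 0.102·120.9^0.62·exp(0.033·61+0.04·-0.4) = 14.69
  r_corr = 4.062 + 14.69 = 18.75 μm/a
Long-term exponent b (ISO 9224 Table 2, B1) = 0.523
  D(19) = 18.75 × 19^0.523 = 18.75 × 4.664 = 87.46 μm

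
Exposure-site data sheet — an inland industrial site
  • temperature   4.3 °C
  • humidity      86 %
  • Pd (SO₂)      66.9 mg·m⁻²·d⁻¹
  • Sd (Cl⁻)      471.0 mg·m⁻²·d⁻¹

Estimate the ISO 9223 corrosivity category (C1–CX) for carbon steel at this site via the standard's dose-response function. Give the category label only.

carbon steel: T≤10 °C ⇒ hinge +0.150·(4.3−10) = -0.8550
  Pd branch = 1.77·Pd^0.52·e^(0.02·RH+f) = 37.4 μm/a
  Cl⁻ term: 0.102·471.0^0.62·exp(0.033·86+0.04·4.3) = 93.99
  r_corr = 37.4 + 93.99 = 131.4 μm/a
131 μm/a falls in (80, 200] for carbon steel → category C5

C5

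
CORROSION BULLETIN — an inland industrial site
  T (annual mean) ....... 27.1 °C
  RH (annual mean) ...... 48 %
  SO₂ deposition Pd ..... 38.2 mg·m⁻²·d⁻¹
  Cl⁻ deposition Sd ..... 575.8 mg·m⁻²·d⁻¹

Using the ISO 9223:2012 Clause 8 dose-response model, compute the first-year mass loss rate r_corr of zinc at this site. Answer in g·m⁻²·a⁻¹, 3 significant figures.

r_corr = 70.0 g·m⁻²·a⁻¹

zinc: T>10 °C ⇒ hinge -0.071·(27.1−10) = -1.2141
  Pd branch = 0.0129·Pd^0.44·e^(0.046·RH+f) = 0.1731 μm/a
  Sd branch = 0.0175·Sd^0.57·e^(0.008·RH+0.085·T) = 9.629 μm/a
  r_corr = 0.1731 + 9.629 = 9.802 μm/a
Convert to mass loss: 9.802 μm/a × 7.14 g/cm³ = 69.98 g·m⁻²·a⁻¹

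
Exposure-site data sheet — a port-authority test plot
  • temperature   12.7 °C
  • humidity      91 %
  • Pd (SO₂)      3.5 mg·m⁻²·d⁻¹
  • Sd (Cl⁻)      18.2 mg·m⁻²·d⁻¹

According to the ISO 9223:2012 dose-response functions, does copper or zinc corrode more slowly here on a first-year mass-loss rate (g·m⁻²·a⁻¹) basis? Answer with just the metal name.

zinc

copper: f(T) = -0.080·(T−10) [T>10 °C] = -0.2160
  Pd branch = 0.0053·Pd^0.26·e^(0.059·RH+f) = 1.27 μm/a
  Sd branch = 0.01025·Sd^0.27·e^(0.036·RH+0.049·T) = 1.107 μm/a
  sum: 1.27 + 1.107 → r_corr = 2.376 μm/a
  mass loss = 2.376 μm/a × 8.96 g/cm³ = 21.29 g·m⁻²·a⁻¹
zinc: temperature factor f = -0.071·(2.7) = -0.1917
  SO₂ term: 0.0129·3.5^0.44·exp(0.046·91-0.1917) = 1.215
  Sd branch = 0.0175·Sd^0.57·e^(0.008·RH+0.085·T) = 0.5575 μm/a
  r_corr = 1.215 + 0.5575 = 1.773 μm/a
  mass loss = 1.773 μm/a × 7.14 g/cm³ = 12.66 g·m⁻²·a⁻¹
Ordering by g·m⁻²·a⁻¹: copper (21.3) > zinc (12.7)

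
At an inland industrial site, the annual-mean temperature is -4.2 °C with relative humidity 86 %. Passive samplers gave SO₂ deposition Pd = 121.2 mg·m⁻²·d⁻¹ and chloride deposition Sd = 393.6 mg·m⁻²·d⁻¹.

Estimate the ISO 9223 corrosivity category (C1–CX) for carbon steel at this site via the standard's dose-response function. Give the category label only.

carbon steel: temperature factor f = +0.150·(-14.2) = -2.1300
  SO₂ term: 1.77·121.2^0.52·exp(0.02·86-2.1300) = 14.23
  Cl⁻ term: 0.102·393.6^0.62·exp(0.033·86+0.04·-4.2) = 59.86
  sum: 14.23 + 59.86 → r_corr = 74.09 μm/a
74.1 μm/a falls in (50, 80] for carbon steel → category C4

C4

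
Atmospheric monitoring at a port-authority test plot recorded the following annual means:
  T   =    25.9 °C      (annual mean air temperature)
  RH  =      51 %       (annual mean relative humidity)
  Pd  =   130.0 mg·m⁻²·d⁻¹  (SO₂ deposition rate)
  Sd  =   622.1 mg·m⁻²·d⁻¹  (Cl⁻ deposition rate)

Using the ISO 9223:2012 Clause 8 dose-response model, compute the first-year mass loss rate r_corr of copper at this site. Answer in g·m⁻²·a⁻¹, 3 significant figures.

copper: T>10 °C ⇒ hinge -0.080·(25.9−10) = -1.2720
  Pd branch = 0.0053·Pd^0.26·e^(0.059·RH+f) = 0.1067 μm/a
  Sd branch = 0.01025·Sd^0.27·e^(0.036·RH+0.049·T) = 1.299 μm/a
  r_corr = 0.1067 + 1.299 = 1.406 μm/a
Convert to mass loss: 1.406 μm/a × 8.96 g/cm³ = 12.59 g·m⁻²·a⁻¹

r_corr = 12.6 g·m⁻²·a⁻¹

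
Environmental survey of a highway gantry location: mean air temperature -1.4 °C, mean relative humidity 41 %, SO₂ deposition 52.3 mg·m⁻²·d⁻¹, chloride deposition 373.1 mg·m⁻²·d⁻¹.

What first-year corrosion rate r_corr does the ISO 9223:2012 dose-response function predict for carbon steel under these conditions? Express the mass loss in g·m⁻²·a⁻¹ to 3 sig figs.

r_corr = 160 g·m⁻²·a⁻¹

carbon steel: f(T) = +0.150·(T−10) [T≤10 °C] = -1.7100
  SO₂ term: 1.77·52.3^0.52·exp(0.02·41-1.7100) = 5.689
  Cl⁻ term: 0.102·373.1^0.62·exp(0.033·41+0.04·-1.4) = 14.67
  sum: 5.689 + 14.67 → r_corr = 20.36 μm/a
Convert to mass loss: 20.36 μm/a × 7.85 g/cm³ = 159.8 g·m⁻²·a⁻¹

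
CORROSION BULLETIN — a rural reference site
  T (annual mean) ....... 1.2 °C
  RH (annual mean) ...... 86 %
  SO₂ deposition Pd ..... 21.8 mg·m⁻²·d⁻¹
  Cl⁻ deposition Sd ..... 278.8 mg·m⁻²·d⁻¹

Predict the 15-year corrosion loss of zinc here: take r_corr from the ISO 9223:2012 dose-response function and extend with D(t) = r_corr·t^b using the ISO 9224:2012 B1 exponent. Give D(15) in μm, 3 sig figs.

zinc: f(T) = +0.038·(T−10) [T≤10 °C] = -0.3344
  Pd branch = 0.0129·Pd^0.44·e^(0.046·RH+f) = 1.872 μm/a
  Sd branch = 0.0175·Sd^0.57·e^(0.008·RH+0.085·T) = 0.9549 μm/a
  r_corr = 1.872 + 0.9549 = 2.827 μm/a
Power-law: D(15) = r_corr · 15^0.813
  D(15) = 2.827 × 15^0.813 = 2.827 × 9.04 = 25.56 μm

D(15) = 25.6 μm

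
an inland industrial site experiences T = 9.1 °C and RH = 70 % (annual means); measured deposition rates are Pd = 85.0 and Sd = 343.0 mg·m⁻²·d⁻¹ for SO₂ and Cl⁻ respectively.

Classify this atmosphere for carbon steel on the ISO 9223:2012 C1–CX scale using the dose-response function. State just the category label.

C5

carbon steel: T≤10 °C ⇒ hinge +0.150·(9.1−10) = -0.1350
  sulphur-dioxide contribution → 63.19 μm/a
  chloride contribution → 55.18 μm/a
  ⇒ r_corr(carbon steel) = 118.4 μm/a
ISO 9223 Table 2 (carbon steel): 80 < 118 ≤ 200 μm/a ⇒ C5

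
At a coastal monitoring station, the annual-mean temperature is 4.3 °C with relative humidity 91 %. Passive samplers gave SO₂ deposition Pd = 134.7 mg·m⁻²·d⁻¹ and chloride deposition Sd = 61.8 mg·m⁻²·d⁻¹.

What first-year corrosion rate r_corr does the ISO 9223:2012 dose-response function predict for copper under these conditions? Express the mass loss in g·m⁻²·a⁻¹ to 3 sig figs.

r_corr = 26.9 g·m⁻²·a⁻¹

copper: T≤10 °C ⇒ hinge +0.126·(4.3−10) = -0.7182
  Pd branch = 0.0053·Pd^0.26·e^(0.059·RH+f) = 1.985 μm/a
  Sd branch = 0.01025·Sd^0.27·e^(0.036·RH+0.049·T) = 1.02 μm/a
  r_corr = 1.985 + 1.02 = 3.005 μm/a
Convert to mass loss: 3.005 μm/a × 8.96 g/cm³ = 26.92 g·m⁻²·a⁻¹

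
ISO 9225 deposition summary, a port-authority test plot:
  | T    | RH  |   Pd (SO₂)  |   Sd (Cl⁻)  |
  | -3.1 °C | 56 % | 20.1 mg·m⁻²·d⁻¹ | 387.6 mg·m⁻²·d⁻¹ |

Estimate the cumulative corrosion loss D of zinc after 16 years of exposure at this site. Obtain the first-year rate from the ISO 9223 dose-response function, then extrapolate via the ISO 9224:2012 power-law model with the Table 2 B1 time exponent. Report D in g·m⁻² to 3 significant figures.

D(16) = 69.0 g·m⁻²

zinc: f(T) = +0.038·(T−10) [T≤10 °C] = -0.4978
  SO₂ term: 0.0129·20.1^0.44·exp(0.046·56-0.4978) = 0.386
  Cl⁻ term: 0.0175·387.6^0.57·exp(0.008·56+0.085·-3.1) = 0.6288
  sum: 0.386 + 0.6288 → r_corr = 1.015 μm/a
Long-term exponent b (ISO 9224 Table 2, B1) = 0.813
  D(16) = 1.015 × 16^0.813 = 1.015 × 9.527 = 9.668 μm
  Mass loss = 9.668 μm × 7.14 g/cm³ = 69.03 g·m⁻²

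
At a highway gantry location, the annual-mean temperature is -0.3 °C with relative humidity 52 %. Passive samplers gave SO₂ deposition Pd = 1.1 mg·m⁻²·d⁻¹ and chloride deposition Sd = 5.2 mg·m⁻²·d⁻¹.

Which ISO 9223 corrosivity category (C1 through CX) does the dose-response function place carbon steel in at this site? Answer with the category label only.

C2

carbon steel: f(T) = +0.150·(T−10) [T≤10 °C] = -1.5450
  SO₂ term: 1.77·1.1^0.52·exp(0.02·52-1.5450) = 1.122
  Cl⁻ term: 0.102·5.2^0.62·exp(0.033·52+0.04·-0.3) = 1.558
  r_corr = 1.122 + 1.558 = 2.68 μm/a
ISO 9223 Table 2 (carbon steel): 1.3 < 2.68 ≤ 25 μm/a ⇒ C2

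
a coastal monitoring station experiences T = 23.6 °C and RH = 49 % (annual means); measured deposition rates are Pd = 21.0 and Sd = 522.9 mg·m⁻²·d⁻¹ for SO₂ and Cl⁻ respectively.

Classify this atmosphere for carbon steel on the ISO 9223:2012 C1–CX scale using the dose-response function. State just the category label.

C4

carbon steel: temperature factor f = -0.054·(13.6) = -0.7344
  SO₂ term: 1.77·21.0^0.52·exp(0.02·49-0.7344) = 11.02
  Sd branch = 0.102·Sd^0.62·e^(0.033·RH+0.04·T) = 64.01 μm/a
  sum: 11.02 + 64.01 → r_corr = 75.03 μm/a
75 μm/a falls in (50, 80] for carbon steel → category C4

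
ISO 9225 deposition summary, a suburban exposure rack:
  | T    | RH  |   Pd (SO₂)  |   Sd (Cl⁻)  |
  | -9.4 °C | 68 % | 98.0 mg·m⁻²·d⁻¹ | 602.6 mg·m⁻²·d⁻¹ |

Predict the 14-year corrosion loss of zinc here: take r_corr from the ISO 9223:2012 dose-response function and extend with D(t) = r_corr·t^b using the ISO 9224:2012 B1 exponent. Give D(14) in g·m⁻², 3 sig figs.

D(14) = 96.4 g·m⁻²

zinc: temperature factor f = +0.038·(-19.4) = -0.7372
  Pd branch = 0.0129·Pd^0.44·e^(0.046·RH+f) = 1.059 μm/a
  Sd branch = 0.0175·Sd^0.57·e^(0.008·RH+0.085·T) = 0.5211 μm/a
  sum: 1.059 + 0.5211 → r_corr = 1.58 μm/a
Long-term exponent b (ISO 9224 Table 2, B1) = 0.813
  D(14) = 1.58 × 14^0.813 = 1.58 × 8.547 = 13.51 μm
  Mass loss = 13.51 μm × 7.14 g/cm³ = 96.44 g·m⁻²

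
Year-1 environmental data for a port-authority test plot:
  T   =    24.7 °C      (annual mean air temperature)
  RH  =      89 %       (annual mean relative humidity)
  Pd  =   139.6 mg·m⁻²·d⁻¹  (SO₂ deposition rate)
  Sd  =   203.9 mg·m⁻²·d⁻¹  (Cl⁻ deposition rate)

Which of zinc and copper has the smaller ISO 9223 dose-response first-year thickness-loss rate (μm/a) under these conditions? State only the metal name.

zinc: f(T) = -0.071·(T−10) [T>10 °C] = -1.0437
  SO₂ term: 0.0129·139.6^0.44·exp(0.046·89-1.0437) = 2.394
  Cl⁻ term: 0.0175·203.9^0.57·exp(0.008·89+0.085·24.7) = 6.031
  r_corr = 2.394 + 6.031 = 8.425 μm/a
copper: temperature factor f = -0.080·(14.7) = -1.1760
  SO₂ term: 0.0053·139.6^0.26·exp(0.059·89-1.1760) = 1.126
  Cl⁻ term: 0.01025·203.9^0.27·exp(0.036·89+0.049·24.7) = 3.559
  sum: 1.126 + 3.559 → r_corr = 4.686 μm/a
Ordering by μm/a: zinc (8.43) > copper (4.69)

copper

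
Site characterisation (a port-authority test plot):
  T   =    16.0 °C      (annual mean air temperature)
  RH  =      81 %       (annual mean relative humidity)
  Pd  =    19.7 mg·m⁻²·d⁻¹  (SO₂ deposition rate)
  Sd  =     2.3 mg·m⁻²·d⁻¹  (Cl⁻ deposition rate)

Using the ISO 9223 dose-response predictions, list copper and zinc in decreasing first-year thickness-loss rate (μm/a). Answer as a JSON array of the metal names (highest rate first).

["zinc", "copper"]

copper: T>10 °C ⇒ hinge -0.080·(16.0−10) = -0.4800
  sulphur-dioxide contribution → 0.847 μm/a
  chloride contribution → 0.5191 μm/a
  total first-year rate 1.366 μm/a
zinc: f(T) = -0.071·(T−10) [T>10 °C] = -0.4260
  sulphur-dioxide contribution → 1.298 μm/a
  chloride contribution → 0.2095 μm/a
  ⇒ r_corr(zinc) = 1.508 μm/a
Ordering by μm/a: zinc (1.51) > copper (1.37)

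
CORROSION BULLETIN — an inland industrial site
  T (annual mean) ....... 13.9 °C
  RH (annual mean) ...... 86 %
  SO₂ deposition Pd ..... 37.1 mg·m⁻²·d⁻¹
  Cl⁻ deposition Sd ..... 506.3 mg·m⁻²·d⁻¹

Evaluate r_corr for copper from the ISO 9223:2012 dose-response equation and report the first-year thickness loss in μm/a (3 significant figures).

copper: temperature factor f = -0.080·(3.9) = -0.3120
  SO₂ term: 0.0053·37.1^0.26·exp(0.059·86-0.3120) = 1.586
  Cl⁻ term: 0.01025·506.3^0.27·exp(0.036·86+0.049·13.9) = 2.406
  sum: 1.586 + 2.406 → r_corr = 3.992 μm/a

r_corr = 3.99 μm/a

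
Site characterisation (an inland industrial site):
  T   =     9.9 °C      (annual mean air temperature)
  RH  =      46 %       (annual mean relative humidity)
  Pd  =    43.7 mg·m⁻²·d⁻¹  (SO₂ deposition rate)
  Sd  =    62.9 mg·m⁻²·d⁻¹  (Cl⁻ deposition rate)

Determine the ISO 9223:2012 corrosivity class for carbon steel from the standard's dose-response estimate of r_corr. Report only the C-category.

C3

carbon steel: T≤10 °C ⇒ hinge +0.150·(9.9−10) = -0.0150
  sulphur-dioxide contribution → 31.19 μm/a
  chloride contribution → 9.016 μm/a
  total first-year rate 40.21 μm/a
Category bounds: 25…50 μm/a bracket r_corr ⇒ C3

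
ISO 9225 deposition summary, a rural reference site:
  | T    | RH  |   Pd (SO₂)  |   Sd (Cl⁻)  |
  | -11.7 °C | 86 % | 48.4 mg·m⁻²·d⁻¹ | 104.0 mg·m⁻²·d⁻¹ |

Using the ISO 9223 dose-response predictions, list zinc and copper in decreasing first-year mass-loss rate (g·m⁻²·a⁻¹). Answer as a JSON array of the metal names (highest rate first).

zinc: temperature factor f = +0.038·(-21.7) = -0.8246
  SO₂ term: 0.0129·48.4^0.44·exp(0.046·86-0.8246) = 1.629
  Sd branch = 0.0175·Sd^0.57·e^(0.008·RH+0.085·T) = 0.1818 μm/a
  sum: 1.629 + 0.1818 → r_corr = 1.811 μm/a
  mass loss = 1.811 μm/a × 7.14 g/cm³ = 12.93 g·m⁻²·a⁻¹
copper: T≤10 °C ⇒ hinge +0.126·(-11.7−10) = -2.7342
  Pd branch = 0.0053·Pd^0.26·e^(0.059·RH+f) = 0.1508 μm/a
  Cl⁻ term: 0.01025·104.0^0.27·exp(0.036·86+0.049·-11.7) = 0.4476
  sum: 0.1508 + 0.4476 → r_corr = 0.5985 μm/a
  mass loss = 0.5985 μm/a × 8.96 g/cm³ = 5.362 g·m⁻²·a⁻¹
Ordering by g·m⁻²·a⁻¹: zinc (12.9) > copper (5.36)

["zinc", "copper"]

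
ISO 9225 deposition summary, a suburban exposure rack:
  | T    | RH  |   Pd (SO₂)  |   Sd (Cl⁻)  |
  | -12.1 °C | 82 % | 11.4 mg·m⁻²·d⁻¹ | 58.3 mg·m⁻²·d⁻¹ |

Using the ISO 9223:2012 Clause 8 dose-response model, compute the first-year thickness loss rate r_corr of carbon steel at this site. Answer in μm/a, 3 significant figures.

carbon steel: f(T) = +0.150·(T−10) [T≤10 °C] = -3.3150
  sulphur-dioxide contribution → 1.175 μm/a
  chloride contribution → 11.7 μm/a
  total first-year rate 12.88 μm/a

r_corr = 12.9 μm/a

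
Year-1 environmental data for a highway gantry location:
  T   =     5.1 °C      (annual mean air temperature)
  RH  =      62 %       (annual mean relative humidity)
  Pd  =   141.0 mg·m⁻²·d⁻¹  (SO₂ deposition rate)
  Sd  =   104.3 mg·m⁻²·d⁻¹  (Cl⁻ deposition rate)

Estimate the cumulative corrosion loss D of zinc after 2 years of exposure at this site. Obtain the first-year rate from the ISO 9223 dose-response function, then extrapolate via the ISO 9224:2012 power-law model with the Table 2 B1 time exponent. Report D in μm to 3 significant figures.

zinc: T≤10 °C ⇒ hinge +0.038·(5.1−10) = -0.1862
  sulphur-dioxide contribution → 1.637 μm/a
  chloride contribution → 0.6268 μm/a
  total first-year rate 2.264 μm/a
Long-term exponent b (ISO 9224 Table 2, B1) = 0.813
  D(2) = 2.264 × 2^0.813 = 2.264 × 1.757 = 3.977 μm

D(2) = 3.98 μm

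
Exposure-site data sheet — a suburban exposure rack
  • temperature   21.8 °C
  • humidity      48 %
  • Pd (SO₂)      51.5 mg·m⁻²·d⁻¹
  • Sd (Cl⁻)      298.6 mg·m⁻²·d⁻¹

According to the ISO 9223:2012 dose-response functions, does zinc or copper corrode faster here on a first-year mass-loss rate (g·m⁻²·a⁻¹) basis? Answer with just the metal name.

zinc: f(T) = -0.071·(T−10) [T>10 °C] = -0.8378
  SO₂ term: 0.0129·51.5^0.44·exp(0.046·48-0.8378) = 0.2876
  Cl⁻ term: 0.0175·298.6^0.57·exp(0.008·48+0.085·21.8) = 4.22
  r_corr = 0.2876 + 4.22 = 4.508 μm/a
  mass loss = 4.508 μm/a × 7.14 g/cm³ = 32.19 g·m⁻²·a⁻¹
copper: T>10 °C ⇒ hinge -0.080·(21.8−10) = -0.9440
  SO₂ term: 0.0053·51.5^0.26·exp(0.059·48-0.9440) = 0.09756
  Sd branch = 0.01025·Sd^0.27·e^(0.036·RH+0.049·T) = 0.7823 μm/a
  sum: 0.09756 + 0.7823 → r_corr = 0.8799 μm/a
  mass loss = 0.8799 μm/a × 8.96 g/cm³ = 7.884 g·m⁻²·a⁻¹
Ordering by g·m⁻²·a⁻¹: zinc (32.2) > copper (7.88)

zinc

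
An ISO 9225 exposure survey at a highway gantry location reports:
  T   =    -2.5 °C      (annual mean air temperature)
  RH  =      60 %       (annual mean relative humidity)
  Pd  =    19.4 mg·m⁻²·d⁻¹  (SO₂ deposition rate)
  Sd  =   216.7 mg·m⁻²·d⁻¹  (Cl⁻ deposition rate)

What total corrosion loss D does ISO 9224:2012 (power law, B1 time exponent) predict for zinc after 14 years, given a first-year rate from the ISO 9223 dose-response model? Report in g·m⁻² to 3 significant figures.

zinc: temperature factor f = +0.038·(-12.5) = -0.4750
  Pd branch = 0.0129·Pd^0.44·e^(0.046·RH+f) = 0.4673 μm/a
  Cl⁻ term: 0.0175·216.7^0.57·exp(0.008·60+0.085·-2.5) = 0.4905
  r_corr = 0.4673 + 0.4905 = 0.9578 μm/a
ISO 9224: D(t) = r_corr · t^b with b = 0.813 (zinc, B1)
  D(14) = 0.9578 × 14^0.813 = 0.9578 × 8.547 = 8.186 μm
  Mass loss = 8.186 μm × 7.14 g/cm³ = 58.45 g·m⁻²

D(14) = 58.4 g·m⁻²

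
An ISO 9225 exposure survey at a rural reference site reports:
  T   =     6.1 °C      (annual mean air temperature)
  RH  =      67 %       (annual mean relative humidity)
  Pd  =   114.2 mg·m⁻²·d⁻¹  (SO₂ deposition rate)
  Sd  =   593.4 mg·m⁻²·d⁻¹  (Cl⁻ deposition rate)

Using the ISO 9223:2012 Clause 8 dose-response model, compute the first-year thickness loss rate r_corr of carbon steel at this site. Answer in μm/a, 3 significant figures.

r_corr = 107 μm/a

carbon steel: T≤10 °C ⇒ hinge +0.150·(6.1−10) = -0.5850
  SO₂ term: 1.77·114.2^0.52·exp(0.02·67-0.5850) = 44.24
  Sd branch = 0.102·Sd^0.62·e^(0.033·RH+0.04·T) = 62.27 μm/a
  r_corr = 44.24 + 62.27 = 106.5 μm/a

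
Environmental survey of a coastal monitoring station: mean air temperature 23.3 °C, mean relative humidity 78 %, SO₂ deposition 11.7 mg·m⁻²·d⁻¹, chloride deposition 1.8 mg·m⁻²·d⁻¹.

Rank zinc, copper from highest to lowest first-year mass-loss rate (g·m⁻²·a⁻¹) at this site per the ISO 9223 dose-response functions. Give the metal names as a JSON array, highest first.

zinc: T>10 °C ⇒ hinge -0.071·(23.3−10) = -0.9443
  sulphur-dioxide contribution → 0.5355 μm/a
  chloride contribution → 0.3309 μm/a
  total first-year rate 0.8663 μm/a
  mass loss = 0.8663 μm/a × 7.14 g/cm³ = 6.186 g·m⁻²·a⁻¹
copper: T>10 °C ⇒ hinge -0.080·(23.3−10) = -1.0640
  sulphur-dioxide contribution → 0.3456 μm/a
  chloride contribution → 0.6237 μm/a
  total first-year rate 0.9693 μm/a
  mass loss = 0.9693 μm/a × 8.96 g/cm³ = 8.685 g·m⁻²·a⁻¹
Ordering by g·m⁻²·a⁻¹: copper (8.68) > zinc (6.19)

["copper", "zinc"]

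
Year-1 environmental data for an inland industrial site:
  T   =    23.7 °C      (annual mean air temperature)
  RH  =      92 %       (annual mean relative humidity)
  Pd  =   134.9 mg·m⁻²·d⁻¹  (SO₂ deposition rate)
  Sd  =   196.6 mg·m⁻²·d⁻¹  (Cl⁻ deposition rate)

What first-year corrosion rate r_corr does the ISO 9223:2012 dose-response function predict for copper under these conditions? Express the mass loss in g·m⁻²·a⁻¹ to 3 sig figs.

r_corr = 46.4 g·m⁻²·a⁻¹

copper: temperature factor f = -0.080·(13.7) = -1.0960
  Pd branch = 0.0053·Pd^0.26·e^(0.059·RH+f) = 1.444 μm/a
  Sd branch = 0.01025·Sd^0.27·e^(0.036·RH+0.049·T) = 3.739 μm/a
  r_corr = 1.444 + 3.739 = 5.182 μm/a
Convert to mass loss: 5.182 μm/a × 8.96 g/cm³ = 46.43 g·m⁻²·a⁻¹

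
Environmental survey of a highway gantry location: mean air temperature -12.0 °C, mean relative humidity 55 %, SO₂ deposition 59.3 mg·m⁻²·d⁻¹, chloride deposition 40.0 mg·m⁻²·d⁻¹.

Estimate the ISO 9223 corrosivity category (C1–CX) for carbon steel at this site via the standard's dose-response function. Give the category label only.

carbon steel: T≤10 °C ⇒ hinge +0.150·(-12.0−10) = -3.3000
  sulphur-dioxide contribution → 1.639 μm/a
  chloride contribution → 3.816 μm/a
  ⇒ r_corr(carbon steel) = 5.455 μm/a
Category bounds: 1.3…25 μm/a bracket r_corr ⇒ C2

C2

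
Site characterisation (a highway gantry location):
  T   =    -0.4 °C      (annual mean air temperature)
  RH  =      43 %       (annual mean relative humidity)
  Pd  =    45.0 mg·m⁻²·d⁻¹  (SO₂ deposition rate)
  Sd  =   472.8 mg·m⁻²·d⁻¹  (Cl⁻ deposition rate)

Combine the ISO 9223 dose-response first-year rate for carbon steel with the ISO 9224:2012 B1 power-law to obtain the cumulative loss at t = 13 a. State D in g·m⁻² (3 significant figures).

D(13) = 758 g·m⁻²

carbon steel: f(T) = +0.150·(T−10) [T≤10 °C] = -1.5600
  SO₂ term: 1.77·45.0^0.52·exp(0.02·43-1.5600) = 6.363
  Sd branch = 0.102·Sd^0.62·e^(0.033·RH+0.04·T) = 18.89 μm/a
  r_corr = 6.363 + 18.89 = 25.25 μm/a
Power-law: D(13) = r_corr · 13^0.523
  D(13) = 25.25 × 13^0.523 = 25.25 × 3.825 = 96.58 μm
  Mass loss = 96.58 μm × 7.85 g/cm³ = 758.2 g·m⁻²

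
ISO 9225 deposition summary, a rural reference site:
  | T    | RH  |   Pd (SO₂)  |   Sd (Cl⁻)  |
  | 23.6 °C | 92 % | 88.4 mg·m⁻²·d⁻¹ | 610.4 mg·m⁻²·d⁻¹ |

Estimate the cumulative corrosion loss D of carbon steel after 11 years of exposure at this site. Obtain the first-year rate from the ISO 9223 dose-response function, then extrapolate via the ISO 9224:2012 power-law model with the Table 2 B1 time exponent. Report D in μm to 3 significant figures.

D(11) = 1.21e+03 μm

carbon steel: temperature factor f = -0.054·(13.6) = -0.7344
  Pd branch = 1.77·Pd^0.52·e^(0.02·RH+f) = 54.99 μm/a
  Cl⁻ term: 0.102·610.4^0.62·exp(0.033·92+0.04·23.6) = 291.2
  r_corr = 54.99 + 291.2 = 346.2 μm/a
Long-term exponent b (ISO 9224 Table 2, B1) = 0.523
  D(11) = 346.2 × 11^0.523 = 346.2 × 3.505 = 1213 μm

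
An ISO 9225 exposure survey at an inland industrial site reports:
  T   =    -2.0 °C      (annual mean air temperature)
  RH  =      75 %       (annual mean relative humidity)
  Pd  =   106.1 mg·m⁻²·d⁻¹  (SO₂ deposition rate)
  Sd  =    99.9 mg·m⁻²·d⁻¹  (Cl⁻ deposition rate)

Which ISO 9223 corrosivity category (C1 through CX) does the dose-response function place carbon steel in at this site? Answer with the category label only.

carbon steel: temperature factor f = +0.150·(-12.0) = -1.8000
  Pd branch = 1.77·Pd^0.52·e^(0.02·RH+f) = 14.83 μm/a
  Sd branch = 0.102·Sd^0.62·e^(0.033·RH+0.04·T) = 19.43 μm/a
  r_corr = 14.83 + 19.43 = 34.26 μm/a
34.3 μm/a falls in (25, 50] for carbon steel → category C3

C3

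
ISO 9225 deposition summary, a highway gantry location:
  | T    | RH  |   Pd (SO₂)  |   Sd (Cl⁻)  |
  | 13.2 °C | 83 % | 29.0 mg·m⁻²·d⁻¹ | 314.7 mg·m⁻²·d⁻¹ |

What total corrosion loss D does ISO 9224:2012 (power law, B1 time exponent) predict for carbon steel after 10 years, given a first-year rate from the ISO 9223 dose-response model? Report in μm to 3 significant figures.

D(10) = 466 μm

carbon steel: T>10 °C ⇒ hinge -0.054·(13.2−10) = -0.1728
  sulphur-dioxide contribution → 45.11 μm/a
  chloride contribution → 94.65 μm/a
  ⇒ r_corr(carbon steel) = 139.8 μm/a
ISO 9224: D(t) = r_corr · t^b with b = 0.523 (carbon steel, B1)
  D(10) = 139.8 × 10^0.523 = 139.8 × 3.334 = 466 μm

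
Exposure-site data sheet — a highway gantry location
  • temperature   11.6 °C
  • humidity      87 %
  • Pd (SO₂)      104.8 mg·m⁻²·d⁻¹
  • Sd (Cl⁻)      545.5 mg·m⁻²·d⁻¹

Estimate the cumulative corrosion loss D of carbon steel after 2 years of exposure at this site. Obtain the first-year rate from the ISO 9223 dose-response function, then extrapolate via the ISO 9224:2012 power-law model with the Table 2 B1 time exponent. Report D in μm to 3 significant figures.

carbon steel: T>10 °C ⇒ hinge -0.054·(11.6−10) = -0.0864
  sulphur-dioxide contribution → 103.9 μm/a
  chloride contribution → 142.5 μm/a
  ⇒ r_corr(carbon steel) = 246.4 μm/a
Power-law: D(2) = r_corr · 2^0.523
  D(2) = 246.4 × 2^0.523 = 246.4 × 1.437 = 354.1 μm

D(2) = 354 μm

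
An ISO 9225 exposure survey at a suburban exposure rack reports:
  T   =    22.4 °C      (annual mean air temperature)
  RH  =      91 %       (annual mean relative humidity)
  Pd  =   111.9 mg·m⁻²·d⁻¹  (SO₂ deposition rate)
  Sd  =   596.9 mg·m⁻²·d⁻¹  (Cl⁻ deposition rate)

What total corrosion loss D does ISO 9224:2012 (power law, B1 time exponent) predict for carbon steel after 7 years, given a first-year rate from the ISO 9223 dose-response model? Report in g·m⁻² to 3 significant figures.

carbon steel: T>10 °C ⇒ hinge -0.054·(22.4−10) = -0.6696
  SO₂ term: 1.77·111.9^0.52·exp(0.02·91-0.6696) = 65.01
  Sd branch = 0.102·Sd^0.62·e^(0.033·RH+0.04·T) = 264.8 μm/a
  sum: 65.01 + 264.8 → r_corr = 329.8 μm/a
Long-term exponent b (ISO 9224 Table 2, B1) = 0.523
  D(7) = 329.8 × 7^0.523 = 329.8 × 2.767 = 912.6 μm
  Mass loss = 912.6 μm × 7.85 g/cm³ = 7164 g·m⁻²

D(7) = 7.16e+03 g·m⁻²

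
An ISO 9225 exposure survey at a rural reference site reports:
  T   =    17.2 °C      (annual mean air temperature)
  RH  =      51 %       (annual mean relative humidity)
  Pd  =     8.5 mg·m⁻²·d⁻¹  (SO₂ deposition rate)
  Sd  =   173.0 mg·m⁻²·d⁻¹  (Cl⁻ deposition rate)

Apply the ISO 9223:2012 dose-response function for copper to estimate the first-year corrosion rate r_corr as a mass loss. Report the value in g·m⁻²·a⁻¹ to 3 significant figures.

copper: T>10 °C ⇒ hinge -0.080·(17.2−10) = -0.5760
  SO₂ term: 0.0053·8.5^0.26·exp(0.059·51-0.5760) = 0.1053
  Sd branch = 0.01025·Sd^0.27·e^(0.036·RH+0.049·T) = 0.6003 μm/a
  sum: 0.1053 + 0.6003 → r_corr = 0.7057 μm/a
Convert to mass loss: 0.7057 μm/a × 8.96 g/cm³ = 6.323 g·m⁻²·a⁻¹

r_corr = 6.32 g·m⁻²·a⁻¹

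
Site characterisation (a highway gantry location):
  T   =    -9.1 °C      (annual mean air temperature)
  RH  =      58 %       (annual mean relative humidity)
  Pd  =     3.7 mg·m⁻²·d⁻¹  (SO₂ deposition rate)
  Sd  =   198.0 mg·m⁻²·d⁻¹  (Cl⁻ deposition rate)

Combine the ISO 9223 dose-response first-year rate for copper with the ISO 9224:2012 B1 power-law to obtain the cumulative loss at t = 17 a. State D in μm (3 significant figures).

copper: f(T) = +0.126·(T−10) [T≤10 °C] = -2.4066
  sulphur-dioxide contribution → 0.02056 μm/a
  chloride contribution → 0.2208 μm/a
  ⇒ r_corr(copper) = 0.2413 μm/a
ISO 9224: D(t) = r_corr · t^b with b = 0.667 (copper, B1)
  D(17) = 0.2413 × 17^0.667 = 0.2413 × 6.618 = 1.597 μm

D(17) = 1.60 μm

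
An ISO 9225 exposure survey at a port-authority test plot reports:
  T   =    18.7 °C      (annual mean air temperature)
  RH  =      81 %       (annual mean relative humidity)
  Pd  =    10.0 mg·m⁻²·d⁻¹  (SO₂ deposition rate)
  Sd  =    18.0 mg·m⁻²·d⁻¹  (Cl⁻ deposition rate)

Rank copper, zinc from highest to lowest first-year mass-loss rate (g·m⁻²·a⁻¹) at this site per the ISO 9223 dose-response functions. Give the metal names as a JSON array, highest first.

copper: temperature factor f = -0.080·(8.7) = -0.6960
  SO₂ term: 0.0053·10.0^0.26·exp(0.059·81-0.6960) = 0.5721
  Cl⁻ term: 0.01025·18.0^0.27·exp(0.036·81+0.049·18.7) = 1.033
  r_corr = 0.5721 + 1.033 = 1.605 μm/a
  mass loss = 1.605 μm/a × 8.96 g/cm³ = 14.38 g·m⁻²·a⁻¹
zinc: T>10 °C ⇒ hinge -0.071·(18.7−10) = -0.6177
  SO₂ term: 0.0129·10.0^0.44·exp(0.046·81-0.6177) = 0.7953
  Sd branch = 0.0175·Sd^0.57·e^(0.008·RH+0.085·T) = 0.8517 μm/a
  sum: 0.7953 + 0.8517 → r_corr = 1.647 μm/a
  mass loss = 1.647 μm/a × 7.14 g/cm³ = 11.76 g·m⁻²·a⁻¹
Ordering by g·m⁻²·a⁻¹: copper (14.4) > zinc (11.8)

["copper", "zinc"]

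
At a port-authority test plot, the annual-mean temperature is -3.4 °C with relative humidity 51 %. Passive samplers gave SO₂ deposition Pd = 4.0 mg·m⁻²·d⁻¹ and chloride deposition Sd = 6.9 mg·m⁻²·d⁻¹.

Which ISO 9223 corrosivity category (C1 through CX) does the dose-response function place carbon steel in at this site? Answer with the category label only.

C2

carbon steel: temperature factor f = +0.150·(-13.4) = -2.0100
  SO₂ term: 1.77·4.0^0.52·exp(0.02·51-2.0100) = 1.352
  Sd branch = 0.102·Sd^0.62·e^(0.033·RH+0.04·T) = 1.587 μm/a
  sum: 1.352 + 1.587 → r_corr = 2.939 μm/a
Category bounds: 1.3…25 μm/a bracket r_corr ⇒ C2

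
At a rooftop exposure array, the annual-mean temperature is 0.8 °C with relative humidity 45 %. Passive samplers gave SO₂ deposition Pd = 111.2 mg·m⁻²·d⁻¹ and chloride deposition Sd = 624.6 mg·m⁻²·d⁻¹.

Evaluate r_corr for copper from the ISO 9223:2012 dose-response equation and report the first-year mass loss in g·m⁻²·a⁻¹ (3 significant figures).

r_corr = 3.47 g·m⁻²·a⁻¹

copper: f(T) = +0.126·(T−10) [T≤10 °C] = -1.1592
  sulphur-dioxide contribution → 0.08052 μm/a
  chloride contribution → 0.3063 μm/a
  total first-year rate 0.3868 μm/a
Convert to mass loss: 0.3868 μm/a × 8.96 g/cm³ = 3.466 g·m⁻²·a⁻¹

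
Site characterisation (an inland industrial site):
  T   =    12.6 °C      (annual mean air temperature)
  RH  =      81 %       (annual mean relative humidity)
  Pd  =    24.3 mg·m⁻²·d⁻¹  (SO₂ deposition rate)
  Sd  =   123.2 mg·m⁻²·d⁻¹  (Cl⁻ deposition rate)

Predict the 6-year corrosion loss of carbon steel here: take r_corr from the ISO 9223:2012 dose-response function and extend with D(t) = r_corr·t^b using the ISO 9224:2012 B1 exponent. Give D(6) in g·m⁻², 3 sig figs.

carbon steel: temperature factor f = -0.054·(2.6) = -0.1404
  Pd branch = 1.77·Pd^0.52·e^(0.02·RH+f) = 40.84 μm/a
  Sd branch = 0.102·Sd^0.62·e^(0.033·RH+0.04·T) = 48.37 μm/a
  sum: 40.84 + 48.37 → r_corr = 89.2 μm/a
Power-law: D(6) = r_corr · 6^0.523
  D(6) = 89.2 × 6^0.523 = 89.2 × 2.553 = 227.7 μm
  Mass loss = 227.7 μm × 7.85 g/cm³ = 1787 g·m⁻²

D(6) = 1.79e+03 g·m⁻²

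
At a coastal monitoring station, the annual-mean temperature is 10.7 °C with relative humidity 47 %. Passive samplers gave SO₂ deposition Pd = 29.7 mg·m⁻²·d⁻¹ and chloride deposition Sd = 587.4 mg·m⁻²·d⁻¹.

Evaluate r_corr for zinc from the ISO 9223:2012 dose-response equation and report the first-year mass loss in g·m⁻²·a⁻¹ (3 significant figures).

r_corr = 20.5 g·m⁻²·a⁻¹

zinc: T>10 °C ⇒ hinge -0.071·(10.7−10) = -0.0497
  SO₂ term: 0.0129·29.7^0.44·exp(0.046·47-0.0497) = 0.4742
  Cl⁻ term: 0.0175·587.4^0.57·exp(0.008·47+0.085·10.7) = 2.397
  sum: 0.4742 + 2.397 → r_corr = 2.871 μm/a
Convert to mass loss: 2.871 μm/a × 7.14 g/cm³ = 20.5 g·m⁻²·a⁻¹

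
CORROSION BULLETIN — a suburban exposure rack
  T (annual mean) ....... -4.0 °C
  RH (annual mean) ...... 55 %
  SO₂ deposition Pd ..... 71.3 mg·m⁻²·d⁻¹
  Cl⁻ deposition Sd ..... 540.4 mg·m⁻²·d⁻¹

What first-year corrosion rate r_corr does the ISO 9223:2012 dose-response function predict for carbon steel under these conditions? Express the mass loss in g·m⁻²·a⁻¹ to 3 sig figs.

r_corr = 254 g·m⁻²·a⁻¹

carbon steel: temperature factor f = +0.150·(-14.0) = -2.1000
  sulphur-dioxide contribution → 5.988 μm/a
  chloride contribution → 26.4 μm/a
  total first-year rate 32.39 μm/a
Convert to mass loss: 32.39 μm/a × 7.85 g/cm³ = 254.3 g·m⁻²·a⁻¹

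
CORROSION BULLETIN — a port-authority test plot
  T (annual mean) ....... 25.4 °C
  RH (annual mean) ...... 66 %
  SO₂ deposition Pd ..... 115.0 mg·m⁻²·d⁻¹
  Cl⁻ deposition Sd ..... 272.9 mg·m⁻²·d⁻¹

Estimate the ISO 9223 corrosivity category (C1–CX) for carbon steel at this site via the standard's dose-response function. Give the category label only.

C5

carbon steel: temperature factor f = -0.054·(15.4) = -0.8316
  Pd branch = 1.77·Pd^0.52·e^(0.02·RH+f) = 34.01 μm/a
  Cl⁻ term: 0.102·272.9^0.62·exp(0.033·66+0.04·25.4) = 80.55
  sum: 34.01 + 80.55 → r_corr = 114.6 μm/a
Category bounds: 80…200 μm/a bracket r_corr ⇒ C5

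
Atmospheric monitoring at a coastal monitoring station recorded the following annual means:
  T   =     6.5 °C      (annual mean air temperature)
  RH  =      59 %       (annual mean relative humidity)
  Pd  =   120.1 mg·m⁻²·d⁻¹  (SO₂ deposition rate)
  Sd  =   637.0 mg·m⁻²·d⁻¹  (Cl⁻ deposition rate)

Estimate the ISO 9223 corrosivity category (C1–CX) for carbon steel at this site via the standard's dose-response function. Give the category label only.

C5

carbon steel: f(T) = +0.150·(T−10) [T≤10 °C] = -0.5250
  sulphur-dioxide contribution → 41.1 μm/a
  chloride contribution → 50.78 μm/a
  ⇒ r_corr(carbon steel) = 91.87 μm/a
ISO 9223 Table 2 (carbon steel): 80 < 91.9 ≤ 200 μm/a ⇒ C5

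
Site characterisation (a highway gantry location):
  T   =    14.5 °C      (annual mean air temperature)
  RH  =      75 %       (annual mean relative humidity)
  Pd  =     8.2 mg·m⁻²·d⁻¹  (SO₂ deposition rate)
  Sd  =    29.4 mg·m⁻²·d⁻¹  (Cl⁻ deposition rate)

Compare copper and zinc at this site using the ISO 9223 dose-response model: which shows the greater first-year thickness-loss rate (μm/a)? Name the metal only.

zinc

copper: temperature factor f = -0.080·(4.5) = -0.3600
  sulphur-dioxide contribution → 0.5337 μm/a
  chloride contribution → 0.7733 μm/a
  ⇒ r_corr(copper) = 1.307 μm/a
zinc: temperature factor f = -0.071·(4.5) = -0.3195
  sulphur-dioxide contribution → 0.7451 μm/a
  chloride contribution → 0.7513 μm/a
  total first-year rate 1.496 μm/a
Ordering by μm/a: zinc (1.5) > copper (1.31)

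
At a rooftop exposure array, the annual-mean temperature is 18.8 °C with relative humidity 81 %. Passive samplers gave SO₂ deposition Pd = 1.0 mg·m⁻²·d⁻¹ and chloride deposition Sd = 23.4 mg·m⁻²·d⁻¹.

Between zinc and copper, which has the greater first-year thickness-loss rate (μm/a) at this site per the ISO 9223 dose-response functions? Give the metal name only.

copper

zinc: f(T) = -0.071·(T−10) [T>10 °C] = -0.6248
  SO₂ term: 0.0129·1.0^0.44·exp(0.046·81-0.6248) = 0.2867
  Cl⁻ term: 0.0175·23.4^0.57·exp(0.008·81+0.085·18.8) = 0.9975
  r_corr = 0.2867 + 0.9975 = 1.284 μm/a
copper: T>10 °C ⇒ hinge -0.080·(18.8−10) = -0.7040
  SO₂ term: 0.0053·1.0^0.26·exp(0.059·81-0.7040) = 0.3119
  Cl⁻ term: 0.01025·23.4^0.27·exp(0.036·81+0.049·18.8) = 1.114
  sum: 0.3119 + 1.114 → r_corr = 1.426 μm/a
Ordering by μm/a: copper (1.43) > zinc (1.28)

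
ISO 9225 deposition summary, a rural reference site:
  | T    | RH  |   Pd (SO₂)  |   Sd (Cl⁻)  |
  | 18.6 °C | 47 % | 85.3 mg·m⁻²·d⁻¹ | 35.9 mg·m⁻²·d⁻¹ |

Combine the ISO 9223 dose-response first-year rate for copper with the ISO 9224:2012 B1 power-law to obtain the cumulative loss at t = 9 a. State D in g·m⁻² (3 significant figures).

D(9) = 19.4 g·m⁻²

copper: temperature factor f = -0.080·(8.6) = -0.6880
  Pd branch = 0.0053·Pd^0.26·e^(0.059·RH+f) = 0.1355 μm/a
  Cl⁻ term: 0.01025·35.9^0.27·exp(0.036·47+0.049·18.6) = 0.3641
  sum: 0.1355 + 0.3641 → r_corr = 0.4996 μm/a
ISO 9224: D(t) = r_corr · t^b with b = 0.667 (copper, B1)
  D(9) = 0.4996 × 9^0.667 = 0.4996 × 4.33 = 2.163 μm
  Mass loss = 2.163 μm × 8.96 g/cm³ = 19.38 g·m⁻²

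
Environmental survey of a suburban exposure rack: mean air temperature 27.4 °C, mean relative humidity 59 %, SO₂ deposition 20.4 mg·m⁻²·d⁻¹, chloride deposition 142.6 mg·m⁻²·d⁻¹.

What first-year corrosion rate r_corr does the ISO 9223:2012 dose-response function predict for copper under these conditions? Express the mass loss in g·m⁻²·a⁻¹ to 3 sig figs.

r_corr = 12.1 g·m⁻²·a⁻¹

copper: temperature factor f = -0.080·(17.4) = -1.3920
  sulphur-dioxide contribution → 0.09376 μm/a
  chloride contribution → 1.253 μm/a
  ⇒ r_corr(copper) = 1.347 μm/a
Convert to mass loss: 1.347 μm/a × 8.96 g/cm³ = 12.06 g·m⁻²·a⁻¹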